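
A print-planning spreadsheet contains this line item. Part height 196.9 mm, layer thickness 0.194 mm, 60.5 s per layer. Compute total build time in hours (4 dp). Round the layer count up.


Layers = ceil(196.9/0.194) = 1015
t = 1015 * 60.5 / 3600 = 17.0576 hrs


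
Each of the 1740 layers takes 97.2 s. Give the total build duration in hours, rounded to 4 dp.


t = 1740 * 97.2 / 3600 = 46.98 hrs


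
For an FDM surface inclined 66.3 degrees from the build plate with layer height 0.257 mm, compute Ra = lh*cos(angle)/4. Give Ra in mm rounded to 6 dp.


Ra = 0.257 * cos(66.3) / 4 = 0.025825 mm


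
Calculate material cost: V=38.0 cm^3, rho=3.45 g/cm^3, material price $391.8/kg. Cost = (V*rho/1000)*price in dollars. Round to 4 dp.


Mass = 38.0*3.45/1000 = 0.1311 kg
Cost = 0.1311 * 391.8 = 51.365 $


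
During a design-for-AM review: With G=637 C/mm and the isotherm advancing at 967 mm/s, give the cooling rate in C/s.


CR = 637 * 967 = 615979 C/s


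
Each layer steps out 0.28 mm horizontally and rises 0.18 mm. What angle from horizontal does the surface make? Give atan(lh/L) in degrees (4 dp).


angle = atan(0.18/0.28) = 32.7352 degrees


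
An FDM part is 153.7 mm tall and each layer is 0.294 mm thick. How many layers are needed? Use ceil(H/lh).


Layers = ceil(153.7/0.294) = 523


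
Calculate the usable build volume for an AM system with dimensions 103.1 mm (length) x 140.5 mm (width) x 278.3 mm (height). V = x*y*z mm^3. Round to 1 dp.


V = 103.1 * 140.5 * 278.3 = 4031328.6 mm^3


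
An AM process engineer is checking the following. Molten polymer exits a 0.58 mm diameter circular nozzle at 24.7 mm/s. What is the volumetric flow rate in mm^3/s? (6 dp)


A = pi*(0.58/2)^2 = 0.26420794 mm^2
Q = 0.26420794 * 24.7 = 6.525936 mm^3/s


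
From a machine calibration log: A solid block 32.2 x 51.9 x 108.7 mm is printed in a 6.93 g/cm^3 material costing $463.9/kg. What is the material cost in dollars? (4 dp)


V = 32.2 * 51.9 * 108.7 = 181657.266 mm^3 = 181.657266 cm^3
Mass = 181.657266 * 6.93 / 1000 = 1.25888485 kg
Cost = 1.25888485 * 463.9 = 583.9967 $


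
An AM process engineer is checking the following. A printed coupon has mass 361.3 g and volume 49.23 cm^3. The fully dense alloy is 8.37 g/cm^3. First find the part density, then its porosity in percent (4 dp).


rho_part = 361.3 / 49.23 = 7.33902092 g/cm^3
Porosity = (1 - 7.33902092/8.37)*100 = 12.3176 %


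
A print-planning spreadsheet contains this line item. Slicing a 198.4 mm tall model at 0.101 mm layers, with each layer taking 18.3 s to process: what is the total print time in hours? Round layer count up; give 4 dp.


Layers = ceil(198.4/0.101) = 1965
t = 1965 * 18.3 / 3600 = 9.9888 hrs


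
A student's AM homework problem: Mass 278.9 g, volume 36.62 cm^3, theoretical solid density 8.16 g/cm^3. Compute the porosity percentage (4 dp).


rho_part = 278.9 / 36.62 = 7.6160568 g/cm^3
Porosity = (1 - 7.6160568/8.16)*100 = 6.666 %


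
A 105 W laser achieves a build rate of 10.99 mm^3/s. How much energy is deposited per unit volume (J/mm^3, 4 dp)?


SE = 105 / 10.99 = 9.5541 J/mm^3


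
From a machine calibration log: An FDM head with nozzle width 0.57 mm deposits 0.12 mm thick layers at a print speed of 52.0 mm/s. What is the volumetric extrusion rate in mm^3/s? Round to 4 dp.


Rate = 0.57 * 0.12 * 52.0 = 3.5568 mm^3/s


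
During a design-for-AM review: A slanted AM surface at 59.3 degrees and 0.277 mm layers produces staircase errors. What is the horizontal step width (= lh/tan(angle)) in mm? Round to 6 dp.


step = 0.277 / tan(59.3) = 0.164471 mm


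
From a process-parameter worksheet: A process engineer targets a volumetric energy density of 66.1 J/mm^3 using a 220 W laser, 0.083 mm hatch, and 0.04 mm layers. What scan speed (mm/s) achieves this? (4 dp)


v = 220 / (66.1*0.083*0.04) = 1002.4971 mm/s


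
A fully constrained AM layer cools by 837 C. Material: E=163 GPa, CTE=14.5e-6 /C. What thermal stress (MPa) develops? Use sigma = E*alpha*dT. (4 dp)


sigma = 163*1000 * 14.5e-6 * 837 = 1978.2495 MPa


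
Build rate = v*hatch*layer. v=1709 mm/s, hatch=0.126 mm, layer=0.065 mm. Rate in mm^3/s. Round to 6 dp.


Rate = 1709 * 0.126 * 0.065 = 13.99671 mm^3/s


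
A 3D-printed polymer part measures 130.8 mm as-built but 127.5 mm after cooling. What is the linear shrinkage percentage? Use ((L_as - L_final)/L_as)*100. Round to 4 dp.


Shrinkage = ((130.8-127.5)/130.8)*100 = 2.5229 %


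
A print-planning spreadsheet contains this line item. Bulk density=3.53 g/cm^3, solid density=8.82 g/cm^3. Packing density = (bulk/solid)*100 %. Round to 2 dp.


Packing = (3.53/8.82)*100 = 40.02 %


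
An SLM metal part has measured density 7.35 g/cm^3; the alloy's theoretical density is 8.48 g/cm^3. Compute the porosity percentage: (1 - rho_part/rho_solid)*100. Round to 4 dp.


Porosity = (1-7.35/8.48)*100 = 13.3255 %


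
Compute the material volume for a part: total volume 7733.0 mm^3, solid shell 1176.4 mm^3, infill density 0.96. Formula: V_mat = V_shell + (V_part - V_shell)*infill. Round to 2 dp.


V_infill = (7733.0 - 1176.4) * 0.96 = 6294.34
V_total = 1176.4 + 6294.34 = 7470.74 mm^3


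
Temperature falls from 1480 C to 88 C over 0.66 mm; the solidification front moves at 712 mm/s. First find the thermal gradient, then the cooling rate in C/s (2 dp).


G = (1480-88)/0.66 = 2109.09090909 C/mm
CR = 2109.09090909 * 712 = 1501672.73 C/s


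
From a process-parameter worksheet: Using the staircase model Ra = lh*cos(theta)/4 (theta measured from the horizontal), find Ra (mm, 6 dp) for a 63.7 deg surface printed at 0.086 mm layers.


Ra = 0.086 * cos(63.7) / 4 = 0.009526 mm


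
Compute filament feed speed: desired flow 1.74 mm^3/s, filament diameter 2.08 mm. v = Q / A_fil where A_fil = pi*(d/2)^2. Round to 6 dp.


A = pi*(2.08/2)^2 = 3.397947
v = 1.74 / 3.397947 = 0.512074 mm/s


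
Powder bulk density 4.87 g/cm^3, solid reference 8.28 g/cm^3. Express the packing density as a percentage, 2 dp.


Packing = (4.87/8.28)*100 = 58.82 %


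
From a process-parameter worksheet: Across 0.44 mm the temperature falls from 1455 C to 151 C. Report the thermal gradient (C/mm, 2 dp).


G = (1455-151)/0.44 = 2963.64 C/mm


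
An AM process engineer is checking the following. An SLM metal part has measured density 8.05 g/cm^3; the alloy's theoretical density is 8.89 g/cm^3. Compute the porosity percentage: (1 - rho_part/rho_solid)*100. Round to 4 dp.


Porosity = (1-8.05/8.89)*100 = 9.4488 %


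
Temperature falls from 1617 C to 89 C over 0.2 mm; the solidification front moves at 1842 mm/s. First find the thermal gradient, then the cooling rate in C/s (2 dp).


G = (1617-89)/0.2 = 7640.0 C/mm
CR = 7640.0 * 1842 = 14072880.0 C/s


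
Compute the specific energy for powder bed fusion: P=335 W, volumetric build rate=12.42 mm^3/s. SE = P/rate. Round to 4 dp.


SE = 335 / 12.42 = 26.9726 J/mm^3


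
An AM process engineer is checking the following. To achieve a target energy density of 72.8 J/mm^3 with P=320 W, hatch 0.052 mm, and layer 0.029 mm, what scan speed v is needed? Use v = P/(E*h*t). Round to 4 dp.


v = 320 / (72.8*0.052*0.029) = 2914.857 mm/s


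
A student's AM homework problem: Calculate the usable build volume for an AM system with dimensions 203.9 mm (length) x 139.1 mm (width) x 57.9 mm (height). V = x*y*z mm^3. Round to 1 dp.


V = 203.9 * 139.1 * 57.9 = 1642188.2 mm^3


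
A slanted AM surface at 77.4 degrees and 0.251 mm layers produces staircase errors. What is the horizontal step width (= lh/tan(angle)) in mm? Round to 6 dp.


step = 0.251 / tan(77.4) = 0.056105 mm


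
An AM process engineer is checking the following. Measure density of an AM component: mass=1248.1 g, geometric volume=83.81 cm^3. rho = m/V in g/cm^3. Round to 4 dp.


rho = 1248.1 / 83.81 = 14.892 g/cm^3


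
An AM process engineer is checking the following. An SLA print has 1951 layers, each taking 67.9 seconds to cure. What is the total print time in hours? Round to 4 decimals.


t = 1951 * 67.9 / 3600 = 36.798 hrs


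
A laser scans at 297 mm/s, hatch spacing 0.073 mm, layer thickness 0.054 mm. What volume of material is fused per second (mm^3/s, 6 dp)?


Rate = 297 * 0.073 * 0.054 = 1.170774 mm^3/s


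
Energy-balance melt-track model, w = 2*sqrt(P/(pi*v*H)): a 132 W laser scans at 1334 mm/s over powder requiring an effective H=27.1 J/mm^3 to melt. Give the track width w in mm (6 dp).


w = 2*sqrt(132/(pi*1334*27.1)) = 0.068184 mm


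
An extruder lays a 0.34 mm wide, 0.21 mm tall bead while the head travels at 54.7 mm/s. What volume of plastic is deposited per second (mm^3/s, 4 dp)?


Rate = 0.34 * 0.21 * 54.7 = 3.9056 mm^3/s


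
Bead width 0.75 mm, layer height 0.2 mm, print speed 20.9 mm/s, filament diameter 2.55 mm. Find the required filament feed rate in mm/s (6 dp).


Q = 0.75 * 0.2 * 20.9 = 3.135 mm^3/s
A_fil = pi*(2.55/2)^2 = 5.10705156 mm^2
v_feed = 3.135 / 5.10705156 = 0.613857 mm/s


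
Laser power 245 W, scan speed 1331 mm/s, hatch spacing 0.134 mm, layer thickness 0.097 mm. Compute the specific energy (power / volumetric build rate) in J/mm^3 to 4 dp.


Build rate = 1331 * 0.134 * 0.097 = 17.300338 mm^3/s
SE = 245 / 17.300338 = 14.1616 J/mm^3


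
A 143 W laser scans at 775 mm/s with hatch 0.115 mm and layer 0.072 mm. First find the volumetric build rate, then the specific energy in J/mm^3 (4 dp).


Build rate = 775 * 0.115 * 0.072 = 6.417 mm^3/s
SE = 143 / 6.417 = 22.2846 J/mm^3


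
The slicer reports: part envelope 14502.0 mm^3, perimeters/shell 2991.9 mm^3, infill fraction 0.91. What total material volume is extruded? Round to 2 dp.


V_infill = (14502.0 - 2991.9) * 0.91 = 10474.19
V_total = 2991.9 + 10474.19 = 13466.09 mm^3


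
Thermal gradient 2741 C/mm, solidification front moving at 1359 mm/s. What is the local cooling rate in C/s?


CR = 2741 * 1359 = 3725019 C/s


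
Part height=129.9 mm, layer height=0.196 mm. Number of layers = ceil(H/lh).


Layers = ceil(129.9/0.196) = 663


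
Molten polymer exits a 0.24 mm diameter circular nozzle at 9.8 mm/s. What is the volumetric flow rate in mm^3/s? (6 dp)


A = pi*(0.24/2)^2 = 0.04523893 mm^2
Q = 0.04523893 * 9.8 = 0.443342 mm^3/s


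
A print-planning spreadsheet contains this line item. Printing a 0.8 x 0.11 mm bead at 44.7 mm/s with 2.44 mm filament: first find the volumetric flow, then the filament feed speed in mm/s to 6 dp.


Q = 0.8 * 0.11 * 44.7 = 3.9336 mm^3/s
A_fil = pi*(2.44/2)^2 = 4.67594651 mm^2
v_feed = 3.9336 / 4.67594651 = 0.841241 mm/s


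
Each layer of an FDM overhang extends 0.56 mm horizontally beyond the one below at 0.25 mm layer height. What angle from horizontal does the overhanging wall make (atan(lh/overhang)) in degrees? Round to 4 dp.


angle = atan(0.25/0.56) = 24.0573 degrees


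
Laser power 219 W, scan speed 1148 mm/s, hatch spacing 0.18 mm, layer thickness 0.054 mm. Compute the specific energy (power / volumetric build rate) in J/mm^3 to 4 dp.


Build rate = 1148 * 0.18 * 0.054 = 11.15856 mm^3/s
SE = 219 / 11.15856 = 19.6262 J/mm^3


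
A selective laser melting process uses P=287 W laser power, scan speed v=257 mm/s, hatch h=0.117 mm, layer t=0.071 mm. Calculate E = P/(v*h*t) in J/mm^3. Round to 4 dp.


E = 287 / (257*0.117*0.071) = 134.4326 J/mm^3


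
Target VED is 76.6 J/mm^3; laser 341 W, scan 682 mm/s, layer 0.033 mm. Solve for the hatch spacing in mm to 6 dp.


h = 341 / (76.6*682*0.033) = 0.1978 mm


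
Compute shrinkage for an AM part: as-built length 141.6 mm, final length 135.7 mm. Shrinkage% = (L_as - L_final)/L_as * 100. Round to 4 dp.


Shrinkage = ((141.6-135.7)/141.6)*100 = 4.1667 %


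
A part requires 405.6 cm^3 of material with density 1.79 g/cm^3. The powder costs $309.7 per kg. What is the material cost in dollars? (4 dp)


Mass = 405.6*1.79/1000 = 0.726024 kg
Cost = 0.726024 * 309.7 = 224.8496 $


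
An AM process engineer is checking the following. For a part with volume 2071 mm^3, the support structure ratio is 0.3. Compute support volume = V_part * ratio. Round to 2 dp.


V_support = 2071 * 0.3 = 621.3 mm^3


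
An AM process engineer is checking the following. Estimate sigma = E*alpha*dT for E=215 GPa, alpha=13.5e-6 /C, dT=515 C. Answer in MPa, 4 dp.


sigma = 215*1000 * 13.5e-6 * 515 = 1494.7875 MPa


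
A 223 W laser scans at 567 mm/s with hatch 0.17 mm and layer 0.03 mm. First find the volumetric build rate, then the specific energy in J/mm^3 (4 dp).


Build rate = 567 * 0.17 * 0.03 = 2.8917 mm^3/s
SE = 223 / 2.8917 = 77.1173 J/mm^3


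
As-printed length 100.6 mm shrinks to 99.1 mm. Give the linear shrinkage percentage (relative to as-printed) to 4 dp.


Shrinkage = ((100.6-99.1)/100.6)*100 = 1.4911 %


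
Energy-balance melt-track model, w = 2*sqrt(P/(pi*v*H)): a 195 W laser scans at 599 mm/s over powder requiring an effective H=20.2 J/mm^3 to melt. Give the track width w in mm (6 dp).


w = 2*sqrt(195/(pi*599*20.2)) = 0.143246 mm


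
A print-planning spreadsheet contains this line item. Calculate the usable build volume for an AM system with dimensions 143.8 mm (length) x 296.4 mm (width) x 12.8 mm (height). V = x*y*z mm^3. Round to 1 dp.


V = 143.8 * 296.4 * 12.8 = 545565.7 mm^3


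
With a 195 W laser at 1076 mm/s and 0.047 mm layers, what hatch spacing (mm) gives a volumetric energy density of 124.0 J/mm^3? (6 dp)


h = 195 / (124.0*1076*0.047) = 0.031096 mm


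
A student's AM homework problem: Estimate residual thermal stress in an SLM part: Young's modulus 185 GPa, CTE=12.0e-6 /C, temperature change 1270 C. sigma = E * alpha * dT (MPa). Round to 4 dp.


sigma = 185*1000 * 12.0e-6 * 1270 = 2819.4 MPa


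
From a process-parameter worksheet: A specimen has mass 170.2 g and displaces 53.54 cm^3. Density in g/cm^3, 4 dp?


rho = 170.2 / 53.54 = 3.1789 g/cm^3


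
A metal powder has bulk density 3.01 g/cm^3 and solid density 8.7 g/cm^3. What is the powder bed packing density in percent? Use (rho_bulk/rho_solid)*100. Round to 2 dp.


Packing = (3.01/8.7)*100 = 34.6 %


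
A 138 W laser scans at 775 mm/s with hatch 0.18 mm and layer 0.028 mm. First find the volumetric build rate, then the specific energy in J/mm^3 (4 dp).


Build rate = 775 * 0.18 * 0.028 = 3.906 mm^3/s
SE = 138 / 3.906 = 35.3303 J/mm^3


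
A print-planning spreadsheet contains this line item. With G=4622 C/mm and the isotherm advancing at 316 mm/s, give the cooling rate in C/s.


CR = 4622 * 316 = 1460552 C/s


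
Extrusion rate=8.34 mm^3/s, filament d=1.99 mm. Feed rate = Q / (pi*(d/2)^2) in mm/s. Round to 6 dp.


A = pi*(1.99/2)^2 = 3.110255
v = 8.34 / 3.110255 = 2.681452 mm/s


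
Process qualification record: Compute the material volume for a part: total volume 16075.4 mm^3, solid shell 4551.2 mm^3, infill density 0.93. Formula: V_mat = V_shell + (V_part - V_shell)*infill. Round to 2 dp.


V_infill = (16075.4 - 4551.2) * 0.93 = 10717.51
V_total = 4551.2 + 10717.51 = 15268.71 mm^3


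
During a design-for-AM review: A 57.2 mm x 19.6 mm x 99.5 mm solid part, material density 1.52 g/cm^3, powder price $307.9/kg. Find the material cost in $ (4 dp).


V = 57.2 * 19.6 * 99.5 = 111551.44 mm^3 = 111.55144 cm^3
Mass = 111.55144 * 1.52 / 1000 = 0.16955819 kg
Cost = 0.16955819 * 307.9 = 52.207 $


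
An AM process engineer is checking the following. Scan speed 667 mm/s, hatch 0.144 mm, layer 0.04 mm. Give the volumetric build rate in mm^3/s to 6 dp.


Rate = 667 * 0.144 * 0.04 = 3.84192 mm^3/s


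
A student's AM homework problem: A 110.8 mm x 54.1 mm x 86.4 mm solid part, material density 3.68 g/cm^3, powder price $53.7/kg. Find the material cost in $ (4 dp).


V = 110.8 * 54.1 * 86.4 = 517905.792 mm^3 = 517.905792 cm^3
Mass = 517.905792 * 3.68 / 1000 = 1.90589331 kg
Cost = 1.90589331 * 53.7 = 102.3465 $


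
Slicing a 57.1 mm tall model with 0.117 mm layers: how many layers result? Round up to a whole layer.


Layers = ceil(57.1/0.117) = 489


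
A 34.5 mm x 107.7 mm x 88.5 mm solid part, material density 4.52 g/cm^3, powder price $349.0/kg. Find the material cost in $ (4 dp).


V = 34.5 * 107.7 * 88.5 = 328835.025 mm^3 = 328.835025 cm^3
Mass = 328.835025 * 4.52 / 1000 = 1.48633431 kg
Cost = 1.48633431 * 349.0 = 518.7307 $


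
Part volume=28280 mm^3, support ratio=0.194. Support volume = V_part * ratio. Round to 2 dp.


V_support = 28280 * 0.194 = 5486.32 mm^3


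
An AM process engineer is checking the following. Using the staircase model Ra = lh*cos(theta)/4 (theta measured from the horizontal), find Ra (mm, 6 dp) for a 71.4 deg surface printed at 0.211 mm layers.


Ra = 0.211 * cos(71.4) / 4 = 0.016825 mm


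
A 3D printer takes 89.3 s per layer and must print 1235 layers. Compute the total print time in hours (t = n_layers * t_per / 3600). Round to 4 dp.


t = 1235 * 89.3 / 3600 = 30.6349 hrs


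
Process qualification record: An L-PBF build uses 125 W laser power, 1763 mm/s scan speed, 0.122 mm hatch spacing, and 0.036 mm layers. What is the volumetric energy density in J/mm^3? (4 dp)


E = 125 / (1763*0.122*0.036) = 16.1434 J/mm^3


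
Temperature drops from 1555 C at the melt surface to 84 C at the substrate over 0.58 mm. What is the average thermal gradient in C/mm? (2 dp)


G = (1555-84)/0.58 = 2536.21 C/mm


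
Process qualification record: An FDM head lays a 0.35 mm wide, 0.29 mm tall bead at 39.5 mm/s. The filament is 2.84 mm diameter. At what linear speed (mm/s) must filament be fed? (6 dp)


Q = 0.35 * 0.29 * 39.5 = 4.00925 mm^3/s
A_fil = pi*(2.84/2)^2 = 6.33470743 mm^2
v_feed = 4.00925 / 6.33470743 = 0.632902 mm/s


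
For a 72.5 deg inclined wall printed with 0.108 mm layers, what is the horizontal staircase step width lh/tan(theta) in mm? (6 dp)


step = 0.108 / tan(72.5) = 0.034052 mm


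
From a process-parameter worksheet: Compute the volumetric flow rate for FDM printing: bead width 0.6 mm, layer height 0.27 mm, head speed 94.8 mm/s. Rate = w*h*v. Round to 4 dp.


Rate = 0.6 * 0.27 * 94.8 = 15.3576 mm^3/s


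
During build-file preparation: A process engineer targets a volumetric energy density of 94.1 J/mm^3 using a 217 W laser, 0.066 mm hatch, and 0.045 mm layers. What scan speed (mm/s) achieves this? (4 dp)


v = 217 / (94.1*0.066*0.045) = 776.4503 mm/s


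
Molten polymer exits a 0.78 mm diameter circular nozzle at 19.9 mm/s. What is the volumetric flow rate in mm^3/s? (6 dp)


A = pi*(0.78/2)^2 = 0.47783624 mm^2
Q = 0.47783624 * 19.9 = 9.508941 mm^3/s


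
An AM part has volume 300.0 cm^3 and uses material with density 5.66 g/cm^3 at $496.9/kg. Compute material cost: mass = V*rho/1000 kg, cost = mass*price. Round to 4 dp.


Mass = 300.0*5.66/1000 = 1.698 kg
Cost = 1.698 * 496.9 = 843.7362 $


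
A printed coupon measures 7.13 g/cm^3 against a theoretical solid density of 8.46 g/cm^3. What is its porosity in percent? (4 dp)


Porosity = (1-7.13/8.46)*100 = 15.721 %


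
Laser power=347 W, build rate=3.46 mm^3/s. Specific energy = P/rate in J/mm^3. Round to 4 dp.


SE = 347 / 3.46 = 100.289 J/mm^3


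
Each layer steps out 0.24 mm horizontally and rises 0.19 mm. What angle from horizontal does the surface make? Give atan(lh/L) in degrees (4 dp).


angle = atan(0.19/0.24) = 38.3675 degrees


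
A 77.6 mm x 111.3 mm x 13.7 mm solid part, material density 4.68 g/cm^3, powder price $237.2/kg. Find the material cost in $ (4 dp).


V = 77.6 * 111.3 * 13.7 = 118325.256 mm^3 = 118.325256 cm^3
Mass = 118.325256 * 4.68 / 1000 = 0.5537622 kg
Cost = 0.5537622 * 237.2 = 131.3524 $


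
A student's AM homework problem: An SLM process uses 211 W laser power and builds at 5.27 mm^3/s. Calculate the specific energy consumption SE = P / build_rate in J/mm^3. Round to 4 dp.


SE = 211 / 5.27 = 40.038 J/mm^3


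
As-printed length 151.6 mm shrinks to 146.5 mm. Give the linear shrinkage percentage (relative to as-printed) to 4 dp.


Shrinkage = ((151.6-146.5)/151.6)*100 = 3.3641 %


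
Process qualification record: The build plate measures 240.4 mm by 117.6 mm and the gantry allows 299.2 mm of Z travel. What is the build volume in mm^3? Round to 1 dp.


V = 240.4 * 117.6 * 299.2 = 8458695.2 mm^3


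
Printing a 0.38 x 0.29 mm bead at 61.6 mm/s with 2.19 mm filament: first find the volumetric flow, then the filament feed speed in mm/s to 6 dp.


Q = 0.38 * 0.29 * 61.6 = 6.78832 mm^3/s
A_fil = pi*(2.19/2)^2 = 3.76684813 mm^2
v_feed = 6.78832 / 3.76684813 = 1.802122 mm/s


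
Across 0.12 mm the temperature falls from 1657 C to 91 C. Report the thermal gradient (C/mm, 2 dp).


G = (1657-91)/0.12 = 13050.0 C/mm


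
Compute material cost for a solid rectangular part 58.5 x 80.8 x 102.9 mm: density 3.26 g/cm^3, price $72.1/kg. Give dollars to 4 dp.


V = 58.5 * 80.8 * 102.9 = 486387.72 mm^3 = 486.38772 cm^3
Mass = 486.38772 * 3.26 / 1000 = 1.58562397 kg
Cost = 1.58562397 * 72.1 = 114.3235 $


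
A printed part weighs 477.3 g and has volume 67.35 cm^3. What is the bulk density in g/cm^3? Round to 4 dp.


rho = 477.3 / 67.35 = 7.0869 g/cm^3


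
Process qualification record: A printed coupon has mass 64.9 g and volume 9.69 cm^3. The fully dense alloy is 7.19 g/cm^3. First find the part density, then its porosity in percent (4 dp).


rho_part = 64.9 / 9.69 = 6.69762642 g/cm^3
Porosity = (1 - 6.69762642/7.19)*100 = 6.848 %


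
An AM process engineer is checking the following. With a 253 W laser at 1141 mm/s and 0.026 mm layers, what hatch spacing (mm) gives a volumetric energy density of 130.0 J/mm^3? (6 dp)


h = 253 / (130.0*1141*0.026) = 0.065602 mm


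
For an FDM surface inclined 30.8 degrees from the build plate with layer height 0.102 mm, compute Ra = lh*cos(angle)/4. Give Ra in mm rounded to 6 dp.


Ra = 0.102 * cos(30.8) / 4 = 0.021903 mm


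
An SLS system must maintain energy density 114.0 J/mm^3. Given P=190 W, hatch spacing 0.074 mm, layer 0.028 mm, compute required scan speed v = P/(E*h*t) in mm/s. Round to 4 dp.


v = 190 / (114.0*0.074*0.028) = 804.3758 mm/s


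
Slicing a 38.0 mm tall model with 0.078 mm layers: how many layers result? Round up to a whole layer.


Layers = ceil(38.0/0.078) = 488


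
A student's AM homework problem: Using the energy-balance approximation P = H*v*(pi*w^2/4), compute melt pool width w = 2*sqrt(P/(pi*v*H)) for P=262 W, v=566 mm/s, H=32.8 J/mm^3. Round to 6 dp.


w = 2*sqrt(262/(pi*566*32.8)) = 0.134048 mm


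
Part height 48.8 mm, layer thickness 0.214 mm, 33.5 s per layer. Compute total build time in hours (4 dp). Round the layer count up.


Layers = ceil(48.8/0.214) = 229
t = 229 * 33.5 / 3600 = 2.131 hrs


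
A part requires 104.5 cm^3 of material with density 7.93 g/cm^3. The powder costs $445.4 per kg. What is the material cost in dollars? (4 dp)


Mass = 104.5*7.93/1000 = 0.828685 kg
Cost = 0.828685 * 445.4 = 369.0963 $


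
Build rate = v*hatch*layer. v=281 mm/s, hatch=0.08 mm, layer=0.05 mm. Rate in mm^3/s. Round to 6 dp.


Rate = 281 * 0.08 * 0.05 = 1.124 mm^3/s


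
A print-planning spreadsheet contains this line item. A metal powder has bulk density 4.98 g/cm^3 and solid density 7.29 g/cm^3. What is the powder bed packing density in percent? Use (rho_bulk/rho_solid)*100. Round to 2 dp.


Packing = (4.98/7.29)*100 = 68.31 %


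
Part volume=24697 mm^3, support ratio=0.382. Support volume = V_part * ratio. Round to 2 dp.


V_support = 24697 * 0.382 = 9434.25 mm^3


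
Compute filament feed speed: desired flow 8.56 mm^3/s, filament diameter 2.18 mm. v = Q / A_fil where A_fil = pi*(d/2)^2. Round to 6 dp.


A = pi*(2.18/2)^2 = 3.732526
v = 8.56 / 3.732526 = 2.293353 mm/s


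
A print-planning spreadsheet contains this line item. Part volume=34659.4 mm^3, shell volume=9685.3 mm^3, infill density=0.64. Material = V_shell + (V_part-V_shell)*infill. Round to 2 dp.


V_infill = (34659.4 - 9685.3) * 0.64 = 15983.42
V_total = 9685.3 + 15983.42 = 25668.72 mm^3


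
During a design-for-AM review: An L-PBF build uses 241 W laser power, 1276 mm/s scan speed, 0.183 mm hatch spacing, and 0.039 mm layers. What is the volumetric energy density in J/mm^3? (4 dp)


E = 241 / (1276*0.183*0.039) = 26.4637 J/mm^3


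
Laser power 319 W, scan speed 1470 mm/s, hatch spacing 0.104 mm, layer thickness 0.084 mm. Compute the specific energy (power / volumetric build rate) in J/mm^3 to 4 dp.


Build rate = 1470 * 0.104 * 0.084 = 12.84192 mm^3/s
SE = 319 / 12.84192 = 24.8405 J/mm^3


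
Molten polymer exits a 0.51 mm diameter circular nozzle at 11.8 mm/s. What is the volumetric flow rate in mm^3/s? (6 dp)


A = pi*(0.51/2)^2 = 0.20428206 mm^2
Q = 0.20428206 * 11.8 = 2.410528 mm^3/s


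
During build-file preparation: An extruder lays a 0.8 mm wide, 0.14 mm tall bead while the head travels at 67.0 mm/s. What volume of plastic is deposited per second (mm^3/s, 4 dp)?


Rate = 0.8 * 0.14 * 67.0 = 7.504 mm^3/s


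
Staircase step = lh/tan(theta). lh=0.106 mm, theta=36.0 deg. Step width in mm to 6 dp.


step = 0.106 / tan(36.0) = 0.145896 mm


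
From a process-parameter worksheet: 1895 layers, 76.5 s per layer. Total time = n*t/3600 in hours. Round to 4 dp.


t = 1895 * 76.5 / 3600 = 40.2688 hrs


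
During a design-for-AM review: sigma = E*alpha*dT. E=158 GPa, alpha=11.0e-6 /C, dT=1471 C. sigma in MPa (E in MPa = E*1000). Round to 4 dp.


sigma = 158*1000 * 11.0e-6 * 1471 = 2556.598 MPa


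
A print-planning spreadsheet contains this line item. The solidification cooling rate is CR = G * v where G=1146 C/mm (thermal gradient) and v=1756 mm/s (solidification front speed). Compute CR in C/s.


CR = 1146 * 1756 = 2012376 C/s


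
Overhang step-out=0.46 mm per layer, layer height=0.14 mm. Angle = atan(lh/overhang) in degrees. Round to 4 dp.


angle = atan(0.14/0.46) = 16.9275 degrees


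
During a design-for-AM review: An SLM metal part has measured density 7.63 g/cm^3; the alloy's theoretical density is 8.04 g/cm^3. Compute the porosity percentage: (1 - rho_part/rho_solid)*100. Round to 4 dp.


Porosity = (1-7.63/8.04)*100 = 5.0995 %


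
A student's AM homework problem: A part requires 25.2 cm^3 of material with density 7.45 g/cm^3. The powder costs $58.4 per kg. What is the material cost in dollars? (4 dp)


Mass = 25.2*7.45/1000 = 0.18774 kg
Cost = 0.18774 * 58.4 = 10.964 $


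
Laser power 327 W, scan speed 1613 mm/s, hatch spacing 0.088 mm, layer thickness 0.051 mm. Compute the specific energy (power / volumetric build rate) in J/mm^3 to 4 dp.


Build rate = 1613 * 0.088 * 0.051 = 7.239144 mm^3/s
SE = 327 / 7.239144 = 45.1711 J/mm^3


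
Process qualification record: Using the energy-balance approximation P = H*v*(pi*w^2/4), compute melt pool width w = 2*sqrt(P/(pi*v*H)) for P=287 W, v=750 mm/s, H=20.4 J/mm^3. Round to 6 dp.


w = 2*sqrt(287/(pi*750*20.4)) = 0.154543 mm


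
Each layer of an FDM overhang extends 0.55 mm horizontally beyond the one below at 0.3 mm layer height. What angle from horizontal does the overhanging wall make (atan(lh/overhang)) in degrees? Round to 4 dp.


angle = atan(0.3/0.55) = 28.6105 degrees


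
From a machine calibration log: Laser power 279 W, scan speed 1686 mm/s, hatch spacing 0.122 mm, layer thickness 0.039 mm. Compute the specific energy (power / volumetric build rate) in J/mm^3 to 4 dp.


Build rate = 1686 * 0.122 * 0.039 = 8.021988 mm^3/s
SE = 279 / 8.021988 = 34.7794 J/mm^3


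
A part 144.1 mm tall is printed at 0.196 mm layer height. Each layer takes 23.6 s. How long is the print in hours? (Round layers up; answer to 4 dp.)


Layers = ceil(144.1/0.196) = 736
t = 736 * 23.6 / 3600 = 4.8249 hrs


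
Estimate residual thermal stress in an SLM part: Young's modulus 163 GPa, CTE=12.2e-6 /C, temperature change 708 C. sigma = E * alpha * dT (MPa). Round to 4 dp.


sigma = 163*1000 * 12.2e-6 * 708 = 1407.9288 MPa


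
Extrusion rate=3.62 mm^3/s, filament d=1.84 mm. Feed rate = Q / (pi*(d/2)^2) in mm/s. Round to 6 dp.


A = pi*(1.84/2)^2 = 2.659044
v = 3.62 / 2.659044 = 1.361392 mm/s


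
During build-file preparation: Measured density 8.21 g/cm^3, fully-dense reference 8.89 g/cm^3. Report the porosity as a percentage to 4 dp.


Porosity = (1-8.21/8.89)*100 = 7.649 %


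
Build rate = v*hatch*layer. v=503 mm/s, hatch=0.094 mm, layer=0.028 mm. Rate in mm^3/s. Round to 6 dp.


Rate = 503 * 0.094 * 0.028 = 1.323896 mm^3/s


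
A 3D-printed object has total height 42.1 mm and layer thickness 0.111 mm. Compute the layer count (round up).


Layers = ceil(42.1/0.111) = 380


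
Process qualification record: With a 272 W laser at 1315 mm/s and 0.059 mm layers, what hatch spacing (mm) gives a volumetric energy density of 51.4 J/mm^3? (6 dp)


h = 272 / (51.4*1315*0.059) = 0.068207 mm


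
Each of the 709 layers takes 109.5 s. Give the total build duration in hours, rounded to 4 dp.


t = 709 * 109.5 / 3600 = 21.5654 hrs


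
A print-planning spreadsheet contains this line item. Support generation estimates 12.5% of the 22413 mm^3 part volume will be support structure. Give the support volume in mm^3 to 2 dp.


V_support = 22413 * 0.125 = 2801.63 mm^3


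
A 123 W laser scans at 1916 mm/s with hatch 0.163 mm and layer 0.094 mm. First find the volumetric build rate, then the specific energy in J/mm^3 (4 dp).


Build rate = 1916 * 0.163 * 0.094 = 29.356952 mm^3/s
SE = 123 / 29.356952 = 4.1898 J/mm^3


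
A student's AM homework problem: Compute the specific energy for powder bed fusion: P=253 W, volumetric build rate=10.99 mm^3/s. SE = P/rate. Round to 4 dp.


SE = 253 / 10.99 = 23.0209 J/mm^3


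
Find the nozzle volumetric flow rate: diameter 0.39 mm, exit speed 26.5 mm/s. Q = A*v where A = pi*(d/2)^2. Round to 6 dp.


A = pi*(0.39/2)^2 = 0.11945906 mm^2
Q = 0.11945906 * 26.5 = 3.165665 mm^3/s


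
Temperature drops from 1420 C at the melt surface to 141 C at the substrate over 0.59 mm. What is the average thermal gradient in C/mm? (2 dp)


G = (1420-141)/0.59 = 2167.8 C/mm


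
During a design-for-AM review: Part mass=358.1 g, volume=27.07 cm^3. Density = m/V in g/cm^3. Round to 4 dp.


rho = 358.1 / 27.07 = 13.2287 g/cm^3


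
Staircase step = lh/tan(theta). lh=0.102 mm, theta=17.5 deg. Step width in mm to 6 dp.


step = 0.102 / tan(17.5) = 0.323503 mm


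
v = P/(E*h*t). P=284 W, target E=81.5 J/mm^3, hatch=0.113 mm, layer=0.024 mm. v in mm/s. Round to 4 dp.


v = 284 / (81.5*0.113*0.024) = 1284.9051 mm/s


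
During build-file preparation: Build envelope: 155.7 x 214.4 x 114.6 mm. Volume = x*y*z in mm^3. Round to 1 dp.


V = 155.7 * 214.4 * 114.6 = 3825586.4 mm^3


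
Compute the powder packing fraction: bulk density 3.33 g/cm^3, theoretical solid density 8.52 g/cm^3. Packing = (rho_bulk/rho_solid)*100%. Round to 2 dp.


Packing = (3.33/8.52)*100 = 39.08 %


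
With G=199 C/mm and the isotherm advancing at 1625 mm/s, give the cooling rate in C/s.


CR = 199 * 1625 = 323375 C/s


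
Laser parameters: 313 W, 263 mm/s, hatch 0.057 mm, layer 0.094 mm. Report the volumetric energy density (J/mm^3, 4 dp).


E = 313 / (263*0.057*0.094) = 222.1191 J/mm^3


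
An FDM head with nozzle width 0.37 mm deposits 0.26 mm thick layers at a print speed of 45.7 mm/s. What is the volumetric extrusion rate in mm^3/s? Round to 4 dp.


Rate = 0.37 * 0.26 * 45.7 = 4.3963 mm^3/s


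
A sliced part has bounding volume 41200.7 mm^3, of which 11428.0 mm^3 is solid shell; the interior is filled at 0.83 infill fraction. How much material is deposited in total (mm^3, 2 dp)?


V_infill = (41200.7 - 11428.0) * 0.83 = 24711.34
V_total = 11428.0 + 24711.34 = 36139.34 mm^3


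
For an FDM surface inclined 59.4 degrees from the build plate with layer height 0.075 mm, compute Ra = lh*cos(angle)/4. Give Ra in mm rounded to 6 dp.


Ra = 0.075 * cos(59.4) / 4 = 0.009545 mm


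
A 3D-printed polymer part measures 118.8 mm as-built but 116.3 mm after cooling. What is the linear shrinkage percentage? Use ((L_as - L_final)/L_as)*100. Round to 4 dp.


Shrinkage = ((118.8-116.3)/118.8)*100 = 2.1044 %


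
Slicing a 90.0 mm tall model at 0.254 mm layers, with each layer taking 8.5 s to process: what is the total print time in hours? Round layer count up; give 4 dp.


Layers = ceil(90.0/0.254) = 355
t = 355 * 8.5 / 3600 = 0.8382 hrs


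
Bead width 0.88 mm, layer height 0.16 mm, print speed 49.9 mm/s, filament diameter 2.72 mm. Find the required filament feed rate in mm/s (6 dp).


Q = 0.88 * 0.16 * 49.9 = 7.02592 mm^3/s
A_fil = pi*(2.72/2)^2 = 5.81068977 mm^2
v_feed = 7.02592 / 5.81068977 = 1.209137 mm/s


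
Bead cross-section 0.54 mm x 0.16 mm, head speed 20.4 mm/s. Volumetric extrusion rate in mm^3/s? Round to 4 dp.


Rate = 0.54 * 0.16 * 20.4 = 1.7626 mm^3/s


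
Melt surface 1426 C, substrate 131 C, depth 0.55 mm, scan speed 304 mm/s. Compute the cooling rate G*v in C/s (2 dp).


G = (1426-131)/0.55 = 2354.54545455 C/mm
CR = 2354.54545455 * 304 = 715781.82 C/s


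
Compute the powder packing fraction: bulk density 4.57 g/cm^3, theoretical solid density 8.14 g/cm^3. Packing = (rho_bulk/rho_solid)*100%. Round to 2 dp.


Packing = (4.57/8.14)*100 = 56.14 %


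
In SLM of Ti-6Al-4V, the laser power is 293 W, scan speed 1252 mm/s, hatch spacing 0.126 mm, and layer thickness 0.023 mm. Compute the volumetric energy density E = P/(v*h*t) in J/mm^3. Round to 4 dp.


E = 293 / (1252*0.126*0.023) = 80.7542 J/mm^3


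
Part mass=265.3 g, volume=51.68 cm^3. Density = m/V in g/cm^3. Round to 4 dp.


rho = 265.3 / 51.68 = 5.1335 g/cm^3


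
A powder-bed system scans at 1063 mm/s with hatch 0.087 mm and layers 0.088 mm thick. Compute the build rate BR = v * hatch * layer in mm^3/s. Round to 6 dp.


Rate = 1063 * 0.087 * 0.088 = 8.138328 mm^3/s


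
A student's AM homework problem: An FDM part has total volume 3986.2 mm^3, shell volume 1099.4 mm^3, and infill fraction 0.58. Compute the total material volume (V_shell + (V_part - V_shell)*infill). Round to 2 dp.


V_infill = (3986.2 - 1099.4) * 0.58 = 1674.34
V_total = 1099.4 + 1674.34 = 2773.74 mm^3


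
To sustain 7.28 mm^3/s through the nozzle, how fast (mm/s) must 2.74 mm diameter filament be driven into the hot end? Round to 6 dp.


A = pi*(2.74/2)^2 = 5.896455
v = 7.28 / 5.896455 = 1.23464 mm/s


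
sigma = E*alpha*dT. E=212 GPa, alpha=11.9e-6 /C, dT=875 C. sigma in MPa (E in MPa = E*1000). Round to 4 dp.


sigma = 212*1000 * 11.9e-6 * 875 = 2207.45 MPa


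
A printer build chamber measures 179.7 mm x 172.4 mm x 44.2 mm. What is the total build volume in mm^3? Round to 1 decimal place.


V = 179.7 * 172.4 * 44.2 = 1369328.4 mm^3


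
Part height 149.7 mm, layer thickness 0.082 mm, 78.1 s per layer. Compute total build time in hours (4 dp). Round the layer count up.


Layers = ceil(149.7/0.082) = 1826
t = 1826 * 78.1 / 3600 = 39.6141 hrs


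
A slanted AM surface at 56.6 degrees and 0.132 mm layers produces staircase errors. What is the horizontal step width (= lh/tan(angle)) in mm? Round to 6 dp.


step = 0.132 / tan(56.6) = 0.087038 mm


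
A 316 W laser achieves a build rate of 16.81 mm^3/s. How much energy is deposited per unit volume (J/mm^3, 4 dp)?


SE = 316 / 16.81 = 18.7983 J/mm^3


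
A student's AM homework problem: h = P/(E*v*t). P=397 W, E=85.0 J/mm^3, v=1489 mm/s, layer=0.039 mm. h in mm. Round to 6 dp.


h = 397 / (85.0*1489*0.039) = 0.080429 mm


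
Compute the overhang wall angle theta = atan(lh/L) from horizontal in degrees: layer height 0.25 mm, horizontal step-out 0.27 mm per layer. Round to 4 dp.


angle = atan(0.25/0.27) = 42.7974 degrees


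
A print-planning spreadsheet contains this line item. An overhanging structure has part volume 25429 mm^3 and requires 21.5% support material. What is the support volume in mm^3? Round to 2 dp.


V_support = 25429 * 0.215 = 5467.24 mm^3


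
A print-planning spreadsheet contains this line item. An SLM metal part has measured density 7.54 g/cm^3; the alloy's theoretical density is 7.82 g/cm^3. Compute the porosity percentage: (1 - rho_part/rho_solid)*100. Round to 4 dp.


Porosity = (1-7.54/7.82)*100 = 3.5806 %


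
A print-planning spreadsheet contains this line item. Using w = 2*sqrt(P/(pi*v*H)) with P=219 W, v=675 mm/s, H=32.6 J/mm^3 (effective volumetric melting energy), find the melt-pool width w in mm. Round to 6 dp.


w = 2*sqrt(219/(pi*675*32.6)) = 0.112568 mm


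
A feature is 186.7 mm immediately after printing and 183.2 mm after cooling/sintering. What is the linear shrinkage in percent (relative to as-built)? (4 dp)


Shrinkage = ((186.7-183.2)/186.7)*100 = 1.8747 %


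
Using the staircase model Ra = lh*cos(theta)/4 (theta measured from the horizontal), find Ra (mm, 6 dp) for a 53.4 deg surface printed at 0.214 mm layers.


Ra = 0.214 * cos(53.4) / 4 = 0.031898 mm


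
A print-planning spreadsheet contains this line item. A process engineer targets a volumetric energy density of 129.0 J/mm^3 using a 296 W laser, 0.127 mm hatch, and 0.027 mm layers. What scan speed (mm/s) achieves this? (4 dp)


v = 296 / (129.0*0.127*0.027) = 669.167 mm/s


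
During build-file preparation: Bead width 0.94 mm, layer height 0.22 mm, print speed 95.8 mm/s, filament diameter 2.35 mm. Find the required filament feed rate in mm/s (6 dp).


Q = 0.94 * 0.22 * 95.8 = 19.81144 mm^3/s
A_fil = pi*(2.35/2)^2 = 4.33736136 mm^2
v_feed = 19.81144 / 4.33736136 = 4.567625 mm/s


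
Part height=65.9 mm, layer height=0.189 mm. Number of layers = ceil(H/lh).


Layers = ceil(65.9/0.189) = 349


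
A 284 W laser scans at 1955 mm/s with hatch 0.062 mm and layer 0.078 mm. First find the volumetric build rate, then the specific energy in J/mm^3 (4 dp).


Build rate = 1955 * 0.062 * 0.078 = 9.45438 mm^3/s
SE = 284 / 9.45438 = 30.039 J/mm^3


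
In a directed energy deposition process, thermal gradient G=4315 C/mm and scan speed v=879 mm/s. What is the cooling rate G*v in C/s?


CR = 4315 * 879 = 3792885 C/s


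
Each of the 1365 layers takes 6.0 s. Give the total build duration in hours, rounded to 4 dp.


t = 1365 * 6.0 / 3600 = 2.275 hrs


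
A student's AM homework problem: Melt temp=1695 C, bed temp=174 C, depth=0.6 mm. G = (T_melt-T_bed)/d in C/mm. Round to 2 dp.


G = (1695-174)/0.6 = 2535.0 C/mm


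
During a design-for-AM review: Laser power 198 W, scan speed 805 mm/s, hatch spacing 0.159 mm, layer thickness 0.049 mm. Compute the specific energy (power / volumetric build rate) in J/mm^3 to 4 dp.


Build rate = 805 * 0.159 * 0.049 = 6.271755 mm^3/s
SE = 198 / 6.271755 = 31.5701 J/mm^3


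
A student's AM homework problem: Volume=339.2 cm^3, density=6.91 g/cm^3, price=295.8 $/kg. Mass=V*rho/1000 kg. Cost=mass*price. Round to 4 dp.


Mass = 339.2*6.91/1000 = 2.343872 kg
Cost = 2.343872 * 295.8 = 693.3173 $


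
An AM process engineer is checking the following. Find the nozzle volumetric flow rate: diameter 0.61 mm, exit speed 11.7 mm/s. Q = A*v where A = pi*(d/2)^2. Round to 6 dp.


A = pi*(0.61/2)^2 = 0.29224666 mm^2
Q = 0.29224666 * 11.7 = 3.419286 mm^3/s


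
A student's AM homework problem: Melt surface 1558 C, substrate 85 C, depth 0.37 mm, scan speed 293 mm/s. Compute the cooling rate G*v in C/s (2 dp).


G = (1558-85)/0.37 = 3981.08108108 C/mm
CR = 3981.08108108 * 293 = 1166456.76 C/s


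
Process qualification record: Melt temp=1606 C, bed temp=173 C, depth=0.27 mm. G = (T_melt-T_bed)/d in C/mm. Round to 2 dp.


G = (1606-173)/0.27 = 5307.41 C/mm
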